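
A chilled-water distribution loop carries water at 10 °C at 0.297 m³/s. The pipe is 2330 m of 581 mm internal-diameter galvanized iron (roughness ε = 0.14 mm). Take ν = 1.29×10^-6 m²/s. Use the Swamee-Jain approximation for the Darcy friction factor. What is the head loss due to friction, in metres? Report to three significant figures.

h_f ≈ 4.07 m

V = 4Q/(πD²) = 4·0.297/(π·0.581²) = 1.120 m/s
Re = VD/ν = 1.120·0.581/1.29×10^-6 = 5.05×10^5 → turbulent
ε/D = 0.14/581 = 2.41×10^-4
Swamee-Jain: f = 0.01587
h_f = f(L/D)V²/(2g) = 0.01587·(2330/0.581)·1.120²/(2·9.81) = 4.071 m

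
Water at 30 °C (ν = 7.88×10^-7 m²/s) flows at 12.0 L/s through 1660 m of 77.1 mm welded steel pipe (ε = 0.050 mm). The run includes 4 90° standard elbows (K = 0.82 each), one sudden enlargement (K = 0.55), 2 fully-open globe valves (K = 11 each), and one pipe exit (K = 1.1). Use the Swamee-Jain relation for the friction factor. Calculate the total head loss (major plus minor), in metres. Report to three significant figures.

V = 4Q/(πD²) = 2.570 m/s; V²/2g = 0.3367 m
Re = 2.51×10^5, ε/D = 6.49×10^-4 → f = 0.01935 (Swamee-Jain)
Major: h_f = f(L/D)·V²/2g = 0.01935·21530·0.3367 = 140.3 m
Minor: ΣK = 26.9; h_m = ΣK·V²/2g = 9.068 m
Total H_L = 140.3 + 9.068 = 149.3 m

H_L ≈ 149 m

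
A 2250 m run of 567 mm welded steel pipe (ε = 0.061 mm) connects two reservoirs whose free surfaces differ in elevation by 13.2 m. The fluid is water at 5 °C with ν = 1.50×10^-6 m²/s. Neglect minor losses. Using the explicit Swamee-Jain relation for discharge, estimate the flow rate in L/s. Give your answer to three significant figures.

Swamee-Jain (Type II): Q = -0.965·√(gD⁵h_f/L)·ln[ε/(3.7D) + √(3.17ν²L/(gD³h_f))]
√(gD⁵h_f/L) = √(9.81·0.567⁵·13.2/2250) = 0.05807
ε/(3.7D) = 2.91×10^-5; √(3.17ν²L/(gD³h_f)) = 2.61×10^-5
Q = -0.965·0.05807·ln(5.515×10^-5) = 0.5495 m³/s
Check: V = 2.18 m/s, Re = 8.23×10^5, f = 0.01385, h_f = 13.3 m ≈ 13.2 m ✓

Q ≈ 550 L/s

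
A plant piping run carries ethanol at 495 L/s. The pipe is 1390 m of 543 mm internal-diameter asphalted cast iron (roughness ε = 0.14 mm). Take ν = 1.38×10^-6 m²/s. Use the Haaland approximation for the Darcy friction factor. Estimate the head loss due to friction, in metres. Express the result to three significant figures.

V = 4Q/(πD²) = 4·0.495/(π·0.543²) = 2.138 m/s
Re = VD/ν = 2.138·0.543/1.38×10^-6 = 8.41×10^5 → turbulent
ε/D = 0.14/543 = 2.58×10^-4
Haaland: f = 0.01532
h_f = f(L/D)V²/(2g) = 0.01532·(1390/0.543)·2.138²/(2·9.81) = 9.135 m

h_f ≈ 9.14 m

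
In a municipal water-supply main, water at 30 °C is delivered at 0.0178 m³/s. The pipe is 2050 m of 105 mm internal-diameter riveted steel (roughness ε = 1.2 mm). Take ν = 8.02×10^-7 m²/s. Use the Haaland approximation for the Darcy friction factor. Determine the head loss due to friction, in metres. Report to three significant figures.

V = 4Q/(πD²) = 4·0.0178/(π·0.105²) = 2.056 m/s
Re = VD/ν = 2.056·0.105/8.02×10^-7 = 2.69×10^5 → turbulent
ε/D = 1.2/105 = 0.0114
Haaland: f = 0.03995
h_f = f(L/D)V²/(2g) = 0.03995·(2050/0.105)·2.056²/(2·9.81) = 168.0 m

h_f ≈ 168 m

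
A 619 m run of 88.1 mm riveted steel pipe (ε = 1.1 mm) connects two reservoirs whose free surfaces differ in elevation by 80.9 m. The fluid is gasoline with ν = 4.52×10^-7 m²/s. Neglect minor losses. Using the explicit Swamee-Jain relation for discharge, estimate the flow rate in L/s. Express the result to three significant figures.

Swamee-Jain (Type II): Q = -0.965·√(gD⁵h_f/L)·ln[ε/(3.7D) + √(3.17ν²L/(gD³h_f))]
√(gD⁵h_f/L) = √(9.81·0.0881⁵·80.9/619) = 0.002609
ε/(3.7D) = 0.00337; √(3.17ν²L/(gD³h_f)) = 2.72×10^-5
Q = -0.965·0.002609·ln(0.003402) = 0.01431 m³/s
Check: V = 2.35 m/s, Re = 4.57×10^5, f = 0.04111, h_f = 81.1 m ≈ 80.9 m ✓

Q ≈ 14.3 L/s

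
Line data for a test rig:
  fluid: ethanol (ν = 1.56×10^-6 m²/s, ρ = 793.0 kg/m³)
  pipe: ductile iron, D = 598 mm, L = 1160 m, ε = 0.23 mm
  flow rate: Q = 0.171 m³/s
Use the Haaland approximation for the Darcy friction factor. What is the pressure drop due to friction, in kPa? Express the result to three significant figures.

Δp ≈ 5.06 kPa

V = 4Q/(πD²) = 4·0.171/(π·0.598²) = 0.6088 m/s
Re = VD/ν = 0.6088·0.598/1.56×10^-6 = 2.33×10^5 → turbulent
ε/D = 0.23/598 = 3.85×10^-4
Haaland: f = 0.01774
h_f = f(L/D)V²/(2g) = 0.01774·(1160/0.598)·0.6088²/(2·9.81) = 0.6502 m
Δp = ρg·h_f = 793.0·9.81·0.6502 = 5.058 kPa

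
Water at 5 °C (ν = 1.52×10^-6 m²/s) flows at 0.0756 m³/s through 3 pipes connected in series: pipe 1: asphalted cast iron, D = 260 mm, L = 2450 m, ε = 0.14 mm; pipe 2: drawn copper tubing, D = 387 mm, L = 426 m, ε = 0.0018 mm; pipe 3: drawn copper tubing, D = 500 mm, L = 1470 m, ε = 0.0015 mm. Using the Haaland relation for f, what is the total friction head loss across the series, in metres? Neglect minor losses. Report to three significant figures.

H ≈ 18.8 m

Pipe 1: V = 1.424 m/s, Re = 2.44×10^5, ε/D = 5.38×10^-4, f = 0.01855, h_1 = f(L/D)V²/2g = 18.07 m
Pipe 2: V = 0.6427 m/s, Re = 1.64×10^5, ε/D = 4.65×10^-6, f = 0.01615, h_2 = f(L/D)V²/2g = 0.3742 m
Pipe 3: V = 0.3850 m/s, Re = 1.27×10^5, ε/D = 3.00×10^-6, f = 0.01699, h_3 = f(L/D)V²/2g = 0.3774 m
Series → Q common, losses add: H = Σh = 18.82 m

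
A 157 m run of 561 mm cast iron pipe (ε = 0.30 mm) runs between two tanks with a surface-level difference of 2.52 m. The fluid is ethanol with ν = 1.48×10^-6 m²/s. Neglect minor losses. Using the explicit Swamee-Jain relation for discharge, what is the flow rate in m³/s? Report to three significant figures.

Swamee-Jain (Type II): Q = -0.965·√(gD⁵h_f/L)·ln[ε/(3.7D) + √(3.17ν²L/(gD³h_f))]
√(gD⁵h_f/L) = √(9.81·0.561⁵·2.52/157) = 0.09354
ε/(3.7D) = 1.45×10^-4; √(3.17ν²L/(gD³h_f)) = 1.58×10^-5
Q = -0.965·0.09354·ln(1.603×10^-4) = 0.7888 m³/s
Check: V = 3.19 m/s, Re = 1.21×10^6, f = 0.01744, h_f = 2.53 m ≈ 2.52 m ✓

Q ≈ 0.789 m³/s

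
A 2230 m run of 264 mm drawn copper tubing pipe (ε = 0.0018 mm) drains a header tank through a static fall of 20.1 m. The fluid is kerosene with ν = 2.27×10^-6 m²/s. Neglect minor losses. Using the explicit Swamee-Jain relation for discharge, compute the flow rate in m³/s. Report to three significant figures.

Q ≈ 0.0944 m³/s

Swamee-Jain (Type II): Q = -0.965·√(gD⁵h_f/L)·ln[ε/(3.7D) + √(3.17ν²L/(gD³h_f))]
√(gD⁵h_f/L) = √(9.81·0.264⁵·20.1/2230) = 0.01065
ε/(3.7D) = 1.84×10^-6; √(3.17ν²L/(gD³h_f)) = 1.00×10^-4
Q = -0.965·0.01065·ln(1.020×10^-4) = 0.09444 m³/s
Check: V = 1.73 m/s, Re = 2.01×10^5, f = 0.01559, h_f = 20.0 m ≈ 20.1 m ✓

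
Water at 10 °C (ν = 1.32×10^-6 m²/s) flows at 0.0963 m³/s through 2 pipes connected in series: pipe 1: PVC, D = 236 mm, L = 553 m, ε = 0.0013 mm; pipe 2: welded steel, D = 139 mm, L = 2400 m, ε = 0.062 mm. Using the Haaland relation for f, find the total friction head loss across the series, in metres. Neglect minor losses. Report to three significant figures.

Pipe 1: V = 2.201 m/s, Re = 3.94×10^5, ε/D = 5.51×10^-6, f = 0.01369, h_1 = f(L/D)V²/2g = 7.925 m
Pipe 2: V = 6.346 m/s, Re = 6.68×10^5, ε/D = 4.46×10^-4, f = 0.01701, h_2 = f(L/D)V²/2g = 602.9 m
Series → Q common, losses add: H = Σh = 610.8 m

H ≈ 611 m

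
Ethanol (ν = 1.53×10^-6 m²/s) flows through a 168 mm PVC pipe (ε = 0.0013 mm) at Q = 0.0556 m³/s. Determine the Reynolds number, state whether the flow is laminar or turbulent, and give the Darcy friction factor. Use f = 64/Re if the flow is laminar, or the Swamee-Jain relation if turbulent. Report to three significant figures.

V = 4Q/(πD²) = 2.508 m/s
Re = VD/ν = 2.508·0.168/1.53×10^-6 = 2.75×10^5
Re > 4000 → turbulent; ε/D = 7.74×10^-6
Swamee-Jain: f = 0.01469

Re ≈ 2.75×10^5; turbulent; f ≈ 0.0147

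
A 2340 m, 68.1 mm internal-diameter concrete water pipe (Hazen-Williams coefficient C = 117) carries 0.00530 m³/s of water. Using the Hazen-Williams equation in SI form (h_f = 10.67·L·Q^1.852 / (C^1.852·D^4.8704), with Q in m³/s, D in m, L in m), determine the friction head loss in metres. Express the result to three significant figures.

h_f ≈ 109 m

h_f = 10.67·2340·0.00530^1.852 / (117^1.852·0.0681^4.8704) = 108.5 m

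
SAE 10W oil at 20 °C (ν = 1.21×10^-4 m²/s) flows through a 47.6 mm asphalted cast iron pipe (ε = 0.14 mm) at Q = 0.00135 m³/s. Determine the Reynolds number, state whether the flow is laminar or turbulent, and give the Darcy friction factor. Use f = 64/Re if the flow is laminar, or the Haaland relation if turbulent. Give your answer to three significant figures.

Re ≈ 298; laminar; f = 64/Re ≈ 0.214

V = 4Q/(πD²) = 0.7586 m/s
Re = VD/ν = 0.7586·0.0476/1.21×10^-4 = 298
Re < 2300 → laminar → f = 64/Re = 0.2145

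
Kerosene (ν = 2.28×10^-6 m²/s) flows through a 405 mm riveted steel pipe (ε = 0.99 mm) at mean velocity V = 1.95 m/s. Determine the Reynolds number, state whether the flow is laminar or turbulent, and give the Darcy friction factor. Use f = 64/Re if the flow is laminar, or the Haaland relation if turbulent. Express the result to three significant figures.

Re ≈ 3.46×10^5; turbulent; f ≈ 0.0252

Re = VD/ν = 1.950·0.405/2.28×10^-6 = 3.46×10^5
Re > 4000 → turbulent; ε/D = 0.00244
Haaland: f = 0.02517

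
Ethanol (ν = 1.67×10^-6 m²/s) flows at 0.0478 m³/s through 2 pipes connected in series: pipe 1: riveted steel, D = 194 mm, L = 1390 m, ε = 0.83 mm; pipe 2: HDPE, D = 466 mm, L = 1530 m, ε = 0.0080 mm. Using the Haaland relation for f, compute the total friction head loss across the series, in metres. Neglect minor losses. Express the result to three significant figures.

H ≈ 28.5 m

Pipe 1: V = 1.617 m/s, Re = 1.88×10^5, ε/D = 0.00428, f = 0.02955, h_1 = f(L/D)V²/2g = 28.22 m
Pipe 2: V = 0.2803 m/s, Re = 7.82×10^4, ε/D = 1.72×10^-5, f = 0.01883, h_2 = f(L/D)V²/2g = 0.2475 m
Series → Q common, losses add: H = Σh = 28.47 m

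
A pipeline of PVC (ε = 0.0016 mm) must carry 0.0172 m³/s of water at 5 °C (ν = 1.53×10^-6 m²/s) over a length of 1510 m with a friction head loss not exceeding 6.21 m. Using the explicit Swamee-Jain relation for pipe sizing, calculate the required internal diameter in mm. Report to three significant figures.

Swamee-Jain (Type III): D = 0.66·[ε^1.25·(LQ²/(gh_f))^4.75 + ν·Q^9.4·(L/(gh_f))^5.2]^0.04
LQ²/(gh_f) = 0.007333; L/(gh_f) = 24.79
Term 1 = ε^1.25·(…)^4.75 = 4.12×10^-18; Term 2 = ν·Q^9.4·(…)^5.2 = 7.06×10^-16
D = 0.66·(4.12×10^-18 + 7.06×10^-16)^0.04 = 0.1635 m = 164 mm
Check: V = 0.819 m/s, Re = 8.75×10^4, f = 0.01843, h_f = 5.82 m ≈ 6.21 m ✓

D ≈ 164 mm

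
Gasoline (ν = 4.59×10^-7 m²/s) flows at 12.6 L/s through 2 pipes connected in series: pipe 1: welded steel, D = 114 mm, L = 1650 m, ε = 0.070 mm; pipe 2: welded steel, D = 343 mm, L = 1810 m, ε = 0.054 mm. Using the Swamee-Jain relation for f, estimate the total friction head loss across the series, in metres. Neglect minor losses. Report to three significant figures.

H ≈ 21.4 m

Pipe 1: V = 1.234 m/s, Re = 3.07×10^5, ε/D = 6.14×10^-4, f = 0.01893, h_1 = f(L/D)V²/2g = 21.28 m
Pipe 2: V = 0.1364 m/s, Re = 1.02×10^5, ε/D = 1.57×10^-4, f = 0.01871, h_2 = f(L/D)V²/2g = 0.09356 m
Series → Q common, losses add: H = Σh = 21.37 m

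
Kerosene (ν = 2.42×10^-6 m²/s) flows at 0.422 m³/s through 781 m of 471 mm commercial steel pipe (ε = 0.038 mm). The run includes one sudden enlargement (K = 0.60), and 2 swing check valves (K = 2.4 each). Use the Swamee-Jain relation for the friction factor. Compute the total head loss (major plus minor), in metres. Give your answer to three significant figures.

V = 4Q/(πD²) = 2.422 m/s; V²/2g = 0.2990 m
Re = 4.71×10^5, ε/D = 8.07×10^-5 → f = 0.01434 (Swamee-Jain)
Major: h_f = f(L/D)·V²/2g = 0.01434·1658·0.2990 = 7.109 m
Minor: ΣK = 5.40; h_m = ΣK·V²/2g = 1.615 m
Total H_L = 7.109 + 1.615 = 8.724 m

H_L ≈ 8.72 m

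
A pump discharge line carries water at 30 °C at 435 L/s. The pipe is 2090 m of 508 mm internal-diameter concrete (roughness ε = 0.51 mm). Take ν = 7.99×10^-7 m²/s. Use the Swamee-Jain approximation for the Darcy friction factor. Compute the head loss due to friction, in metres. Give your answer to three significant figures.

h_f ≈ 19.3 m

V = 4Q/(πD²) = 4·0.435/(π·0.508²) = 2.146 m/s
Re = VD/ν = 2.146·0.508/7.99×10^-7 = 1.36×10^6 → turbulent
ε/D = 0.51/508 = 0.00100
Swamee-Jain: f = 0.01995
h_f = f(L/D)V²/(2g) = 0.01995·(2090/0.508)·2.146²/(2·9.81) = 19.27 m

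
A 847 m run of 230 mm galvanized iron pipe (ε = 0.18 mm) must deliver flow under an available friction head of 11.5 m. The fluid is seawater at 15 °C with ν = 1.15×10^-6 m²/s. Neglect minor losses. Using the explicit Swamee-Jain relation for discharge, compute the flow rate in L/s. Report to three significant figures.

Q ≈ 73.7 L/s

Swamee-Jain (Type II): Q = -0.965·√(gD⁵h_f/L)·ln[ε/(3.7D) + √(3.17ν²L/(gD³h_f))]
√(gD⁵h_f/L) = √(9.81·0.230⁵·11.5/847) = 0.009259
ε/(3.7D) = 2.12×10^-4; √(3.17ν²L/(gD³h_f)) = 5.09×10^-5
Q = -0.965·0.009259·ln(2.624×10^-4) = 0.07367 m³/s
Check: V = 1.77 m/s, Re = 3.55×10^5, f = 0.01962, h_f = 11.6 m ≈ 11.5 m ✓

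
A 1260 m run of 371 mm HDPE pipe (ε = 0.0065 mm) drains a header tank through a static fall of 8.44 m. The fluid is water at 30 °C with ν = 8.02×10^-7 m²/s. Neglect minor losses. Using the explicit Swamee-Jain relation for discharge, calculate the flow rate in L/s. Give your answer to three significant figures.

Swamee-Jain (Type II): Q = -0.965·√(gD⁵h_f/L)·ln[ε/(3.7D) + √(3.17ν²L/(gD³h_f))]
√(gD⁵h_f/L) = √(9.81·0.371⁵·8.44/1260) = 0.02149
ε/(3.7D) = 4.74×10^-6; √(3.17ν²L/(gD³h_f)) = 2.47×10^-5
Q = -0.965·0.02149·ln(2.939×10^-5) = 0.2164 m³/s
Check: V = 2.00 m/s, Re = 9.26×10^5, f = 0.01216, h_f = 8.44 m ≈ 8.44 m ✓

Q ≈ 216 L/s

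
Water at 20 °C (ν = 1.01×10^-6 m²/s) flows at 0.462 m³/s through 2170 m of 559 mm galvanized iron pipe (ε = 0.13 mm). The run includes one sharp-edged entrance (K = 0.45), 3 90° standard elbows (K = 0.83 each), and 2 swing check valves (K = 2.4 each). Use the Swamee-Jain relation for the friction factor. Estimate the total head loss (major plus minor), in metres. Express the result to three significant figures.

V = 4Q/(πD²) = 1.882 m/s; V²/2g = 0.1806 m
Re = 1.04×10^6, ε/D = 2.33×10^-4 → f = 0.01508 (Swamee-Jain)
Major: h_f = f(L/D)·V²/2g = 0.01508·3882·0.1806 = 10.58 m
Minor: ΣK = 7.74; h_m = ΣK·V²/2g = 1.398 m
Total H_L = 10.58 + 1.398 = 11.97 m

H_L ≈ 12.0 m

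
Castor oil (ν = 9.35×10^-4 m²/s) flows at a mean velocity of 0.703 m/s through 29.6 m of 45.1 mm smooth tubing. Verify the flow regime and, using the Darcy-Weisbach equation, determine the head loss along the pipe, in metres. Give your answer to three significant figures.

Re = VD/ν = 0.703·0.04510/9.35×10^-4 = 33.9 → laminar (Re < 2300)
f = 64/Re = 1.887
h_f = f(L/D)V²/(2g) = 1.887·(29.6/0.04510)·0.703²/(2·9.81) = 31.20 m

h_f ≈ 31.2 m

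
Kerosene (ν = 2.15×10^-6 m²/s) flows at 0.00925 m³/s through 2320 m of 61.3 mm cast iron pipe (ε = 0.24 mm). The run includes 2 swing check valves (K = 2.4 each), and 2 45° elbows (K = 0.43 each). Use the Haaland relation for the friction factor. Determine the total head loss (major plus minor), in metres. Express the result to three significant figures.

H_L ≈ 560 m

V = 4Q/(πD²) = 3.134 m/s; V²/2g = 0.5007 m
Re = 8.94×10^4, ε/D = 0.00392 → f = 0.02940 (Haaland)
Major: h_f = f(L/D)·V²/2g = 0.02940·37847·0.5007 = 557.1 m
Minor: ΣK = 5.66; h_m = ΣK·V²/2g = 2.834 m
Total H_L = 557.1 + 2.834 = 559.9 m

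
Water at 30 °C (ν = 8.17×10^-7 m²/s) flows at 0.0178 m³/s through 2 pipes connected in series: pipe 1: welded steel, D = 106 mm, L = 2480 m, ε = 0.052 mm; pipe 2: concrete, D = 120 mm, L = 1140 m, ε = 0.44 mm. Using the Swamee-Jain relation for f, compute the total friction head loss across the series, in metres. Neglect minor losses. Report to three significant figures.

H ≈ 124 m

Pipe 1: V = 2.017 m/s, Re = 2.62×10^5, ε/D = 4.91×10^-4, f = 0.01846, h_1 = f(L/D)V²/2g = 89.56 m
Pipe 2: V = 1.574 m/s, Re = 2.31×10^5, ε/D = 0.00367, f = 0.02838, h_2 = f(L/D)V²/2g = 34.04 m
Series → Q common, losses add: H = Σh = 123.6 m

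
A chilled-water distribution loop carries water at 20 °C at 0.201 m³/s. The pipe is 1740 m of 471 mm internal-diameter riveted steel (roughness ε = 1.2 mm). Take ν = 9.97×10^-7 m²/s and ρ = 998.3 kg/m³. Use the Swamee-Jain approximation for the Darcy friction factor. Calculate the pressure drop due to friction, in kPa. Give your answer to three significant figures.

Δp ≈ 62.3 kPa

V = 4Q/(πD²) = 4·0.201/(π·0.471²) = 1.154 m/s
Re = VD/ν = 1.154·0.471/9.97×10^-7 = 5.45×10^5 → turbulent
ε/D = 1.2/471 = 0.00255
Swamee-Jain: f = 0.02539
h_f = f(L/D)V²/(2g) = 0.02539·(1740/0.471)·1.154²/(2·9.81) = 6.363 m
Δp = ρg·h_f = 998.3·9.81·6.363 = 62.31 kPa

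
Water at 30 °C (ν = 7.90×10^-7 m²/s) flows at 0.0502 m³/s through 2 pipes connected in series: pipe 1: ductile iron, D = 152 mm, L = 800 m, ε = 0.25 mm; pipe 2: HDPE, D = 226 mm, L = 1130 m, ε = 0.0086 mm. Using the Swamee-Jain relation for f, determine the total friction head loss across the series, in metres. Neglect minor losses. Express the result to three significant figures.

Pipe 1: V = 2.766 m/s, Re = 5.32×10^5, ε/D = 0.00164, f = 0.02276, h_1 = f(L/D)V²/2g = 46.72 m
Pipe 2: V = 1.251 m/s, Re = 3.58×10^5, ε/D = 3.81×10^-5, f = 0.01439, h_2 = f(L/D)V²/2g = 5.743 m
Series → Q common, losses add: H = Σh = 52.47 m

H ≈ 52.5 m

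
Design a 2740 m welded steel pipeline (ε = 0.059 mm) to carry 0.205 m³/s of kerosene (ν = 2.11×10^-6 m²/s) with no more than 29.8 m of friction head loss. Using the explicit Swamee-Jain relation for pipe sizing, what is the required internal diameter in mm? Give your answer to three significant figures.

Swamee-Jain (Type III): D = 0.66·[ε^1.25·(LQ²/(gh_f))^4.75 + ν·Q^9.4·(L/(gh_f))^5.2]^0.04
LQ²/(gh_f) = 0.3939; L/(gh_f) = 9.373
Term 1 = ε^1.25·(…)^4.75 = 6.19×10^-8; Term 2 = ν·Q^9.4·(…)^5.2 = 8.10×10^-8
D = 0.66·(6.19×10^-8 + 8.10×10^-8)^0.04 = 0.3514 m = 351 mm
Check: V = 2.11 m/s, Re = 3.52×10^5, f = 0.01575, h_f = 28.0 m ≈ 29.8 m ✓

D ≈ 351 mm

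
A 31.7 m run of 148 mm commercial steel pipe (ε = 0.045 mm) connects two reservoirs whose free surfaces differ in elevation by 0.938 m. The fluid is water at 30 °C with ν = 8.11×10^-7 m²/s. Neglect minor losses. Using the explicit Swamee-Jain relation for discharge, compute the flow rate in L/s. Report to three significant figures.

Swamee-Jain (Type II): Q = -0.965·√(gD⁵h_f/L)·ln[ε/(3.7D) + √(3.17ν²L/(gD³h_f))]
√(gD⁵h_f/L) = √(9.81·0.148⁵·0.938/31.7) = 0.004540
ε/(3.7D) = 8.22×10^-5; √(3.17ν²L/(gD³h_f)) = 4.71×10^-5
Q = -0.965·0.004540·ln(1.292×10^-4) = 0.03923 m³/s
Check: V = 2.28 m/s, Re = 4.16×10^5, f = 0.01662, h_f = 0.944 m ≈ 0.938 m ✓

Q ≈ 39.2 L/s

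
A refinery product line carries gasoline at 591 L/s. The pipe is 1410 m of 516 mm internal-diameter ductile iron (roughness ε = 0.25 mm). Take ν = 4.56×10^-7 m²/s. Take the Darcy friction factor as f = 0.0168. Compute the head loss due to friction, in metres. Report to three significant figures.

h_f ≈ 18.7 m

V = 4Q/(πD²) = 4·0.591/(π·0.516²) = 2.826 m/s
h_f = f(L/D)V²/(2g) = 0.01680·(1410/0.516)·2.826²/(2·9.81) = 18.69 m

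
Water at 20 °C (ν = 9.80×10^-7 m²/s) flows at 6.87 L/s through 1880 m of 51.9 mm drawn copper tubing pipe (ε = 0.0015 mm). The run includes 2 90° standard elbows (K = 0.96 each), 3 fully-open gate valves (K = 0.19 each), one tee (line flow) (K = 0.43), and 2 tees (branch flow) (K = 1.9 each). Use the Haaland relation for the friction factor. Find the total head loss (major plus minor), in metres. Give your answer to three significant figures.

V = 4Q/(πD²) = 3.247 m/s; V²/2g = 0.5375 m
Re = 1.72×10^5, ε/D = 2.89×10^-5 → f = 0.01613 (Haaland)
Major: h_f = f(L/D)·V²/2g = 0.01613·36224·0.5375 = 314.1 m
Minor: ΣK = 6.72; h_m = ΣK·V²/2g = 3.612 m
Total H_L = 314.1 + 3.612 = 317.7 m

H_L ≈ 318 m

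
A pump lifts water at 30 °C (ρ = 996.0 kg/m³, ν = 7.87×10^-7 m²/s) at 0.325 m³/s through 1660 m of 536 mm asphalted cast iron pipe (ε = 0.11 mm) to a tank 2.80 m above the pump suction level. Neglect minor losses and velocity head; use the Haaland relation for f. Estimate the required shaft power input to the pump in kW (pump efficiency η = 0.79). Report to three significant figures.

P_shaft ≈ 30.6 kW

V = 4Q/(πD²) = 1.440 m/s; Re = 9.81×10^5; ε/D = 2.05×10^-4; f = 0.01467
h_f = f(L/D)V²/2g = 4.805 m
Total head H = z + h_f = 2.80 + 4.805 = 7.605 m
P_hyd = ρgQH = 996.0·9.81·0.325·7.605 = 24.15 kW
P_shaft = P_hyd/η = 24.15/0.79 = 30.57 kW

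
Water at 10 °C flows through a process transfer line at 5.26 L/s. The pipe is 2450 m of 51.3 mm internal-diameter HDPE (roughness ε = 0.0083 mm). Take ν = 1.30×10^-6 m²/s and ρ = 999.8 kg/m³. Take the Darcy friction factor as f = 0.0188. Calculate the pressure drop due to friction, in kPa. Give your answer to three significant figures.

V = 4Q/(πD²) = 4·0.00526/(π·0.0513²) = 2.545 m/s
h_f = f(L/D)V²/(2g) = 0.01880·(2450/0.0513)·2.545²/(2·9.81) = 296.4 m
Δp = ρg·h_f = 999.8·9.81·296.4 = 2907 kPa

Δp ≈ 2910 kPa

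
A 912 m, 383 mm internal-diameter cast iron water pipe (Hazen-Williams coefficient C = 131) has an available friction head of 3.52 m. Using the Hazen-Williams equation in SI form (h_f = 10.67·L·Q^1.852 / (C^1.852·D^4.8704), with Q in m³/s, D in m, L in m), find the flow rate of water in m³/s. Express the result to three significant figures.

Q ≈ 0.145 m³/s

Rearranging: Q = [h_f·C^1.852·D^4.8704 / (10.67·L)]^(1/1.852)
Q = [3.52·131^1.852·0.383^4.8704 / (10.67·912)]^0.540 = 0.1455 m³/s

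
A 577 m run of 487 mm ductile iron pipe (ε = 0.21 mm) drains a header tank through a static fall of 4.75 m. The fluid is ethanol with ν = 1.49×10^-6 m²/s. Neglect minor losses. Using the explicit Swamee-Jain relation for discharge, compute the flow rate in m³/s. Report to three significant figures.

Q ≈ 0.401 m³/s

Swamee-Jain (Type II): Q = -0.965·√(gD⁵h_f/L)·ln[ε/(3.7D) + √(3.17ν²L/(gD³h_f))]
√(gD⁵h_f/L) = √(9.81·0.487⁵·4.75/577) = 0.04703
ε/(3.7D) = 1.17×10^-4; √(3.17ν²L/(gD³h_f)) = 2.75×10^-5
Q = -0.965·0.04703·ln(1.440×10^-4) = 0.4015 m³/s
Check: V = 2.16 m/s, Re = 7.04×10^5, f = 0.01704, h_f = 4.78 m ≈ 4.75 m ✓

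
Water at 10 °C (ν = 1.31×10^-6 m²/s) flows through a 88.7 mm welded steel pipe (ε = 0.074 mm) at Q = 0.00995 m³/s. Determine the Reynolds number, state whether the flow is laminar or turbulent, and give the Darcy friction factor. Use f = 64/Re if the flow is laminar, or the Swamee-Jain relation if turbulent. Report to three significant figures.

V = 4Q/(πD²) = 1.610 m/s
Re = VD/ν = 1.610·0.0887/1.31×10^-6 = 1.09×10^5
Re > 4000 → turbulent; ε/D = 8.34×10^-4
Swamee-Jain: f = 0.02156

Re ≈ 1.09×10^5; turbulent; f ≈ 0.0216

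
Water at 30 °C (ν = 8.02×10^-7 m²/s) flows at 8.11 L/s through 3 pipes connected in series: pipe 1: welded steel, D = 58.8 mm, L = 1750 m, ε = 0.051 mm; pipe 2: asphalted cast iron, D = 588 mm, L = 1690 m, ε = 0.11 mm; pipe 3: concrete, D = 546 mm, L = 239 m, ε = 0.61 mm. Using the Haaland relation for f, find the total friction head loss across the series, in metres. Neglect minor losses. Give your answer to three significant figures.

Pipe 1: V = 2.987 m/s, Re = 2.19×10^5, ε/D = 8.67×10^-4, f = 0.02026, h_1 = f(L/D)V²/2g = 274.1 m
Pipe 2: V = 0.02987 m/s, Re = 2.19×10^4, ε/D = 1.87×10^-4, f = 0.02551, h_2 = f(L/D)V²/2g = 0.003333 m
Pipe 3: V = 0.03464 m/s, Re = 2.36×10^4, ε/D = 0.00112, f = 0.02701, h_3 = f(L/D)V²/2g = 7.229×10^-4 m
Series → Q common, losses add: H = Σh = 274.1 m

H ≈ 274 m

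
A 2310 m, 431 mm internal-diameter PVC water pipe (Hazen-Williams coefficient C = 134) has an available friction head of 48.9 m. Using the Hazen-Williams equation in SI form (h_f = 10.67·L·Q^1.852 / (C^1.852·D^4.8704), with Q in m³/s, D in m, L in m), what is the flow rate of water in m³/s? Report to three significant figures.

Rearranging: Q = [h_f·C^1.852·D^4.8704 / (10.67·L)]^(1/1.852)
Q = [48.9·134^1.852·0.431^4.8704 / (10.67·2310)]^0.540 = 0.5089 m³/s

Q ≈ 0.509 m³/s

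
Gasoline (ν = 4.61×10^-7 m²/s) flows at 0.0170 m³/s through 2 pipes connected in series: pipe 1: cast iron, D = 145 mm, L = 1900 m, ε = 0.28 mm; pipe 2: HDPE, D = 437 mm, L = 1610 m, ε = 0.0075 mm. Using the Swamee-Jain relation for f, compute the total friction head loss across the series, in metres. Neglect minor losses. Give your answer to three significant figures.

Pipe 1: V = 1.029 m/s, Re = 3.24×10^5, ε/D = 0.00193, f = 0.02392, h_1 = f(L/D)V²/2g = 16.93 m
Pipe 2: V = 0.1133 m/s, Re = 1.07×10^5, ε/D = 1.72×10^-5, f = 0.01771, h_2 = f(L/D)V²/2g = 0.04272 m
Series → Q common, losses add: H = Σh = 16.97 m

H ≈ 17.0 m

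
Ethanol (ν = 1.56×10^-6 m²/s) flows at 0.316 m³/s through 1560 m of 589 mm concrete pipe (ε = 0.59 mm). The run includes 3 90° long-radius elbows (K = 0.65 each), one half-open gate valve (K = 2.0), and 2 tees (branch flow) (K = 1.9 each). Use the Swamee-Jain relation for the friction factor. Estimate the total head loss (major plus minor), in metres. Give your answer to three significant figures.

V = 4Q/(πD²) = 1.160 m/s; V²/2g = 0.06855 m
Re = 4.38×10^5, ε/D = 0.00100 → f = 0.02045 (Swamee-Jain)
Major: h_f = f(L/D)·V²/2g = 0.02045·2649·0.06855 = 3.713 m
Minor: ΣK = 7.75; h_m = ΣK·V²/2g = 0.5313 m
Total H_L = 3.713 + 0.5313 = 4.244 m

H_L ≈ 4.24 m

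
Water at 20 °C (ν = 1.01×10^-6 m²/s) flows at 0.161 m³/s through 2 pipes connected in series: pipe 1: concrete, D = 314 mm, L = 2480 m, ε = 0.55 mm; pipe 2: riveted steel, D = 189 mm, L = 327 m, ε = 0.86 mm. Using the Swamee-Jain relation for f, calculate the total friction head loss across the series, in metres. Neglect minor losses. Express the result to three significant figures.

H ≈ 126 m

Pipe 1: V = 2.079 m/s, Re = 6.46×10^5, ε/D = 0.00175, f = 0.02303, h_1 = f(L/D)V²/2g = 40.07 m
Pipe 2: V = 5.739 m/s, Re = 1.07×10^6, ε/D = 0.00455, f = 0.02967, h_2 = f(L/D)V²/2g = 86.17 m
Series → Q common, losses add: H = Σh = 126.2 m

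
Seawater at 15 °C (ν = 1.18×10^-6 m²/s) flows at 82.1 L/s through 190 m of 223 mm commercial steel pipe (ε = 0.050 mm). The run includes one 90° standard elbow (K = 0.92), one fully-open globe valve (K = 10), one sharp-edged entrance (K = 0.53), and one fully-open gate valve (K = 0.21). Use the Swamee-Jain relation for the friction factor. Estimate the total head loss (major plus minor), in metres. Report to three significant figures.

H_L ≈ 5.71 m

V = 4Q/(πD²) = 2.102 m/s; V²/2g = 0.2252 m
Re = 3.97×10^5, ε/D = 2.24×10^-4 → f = 0.01605 (Swamee-Jain)
Major: h_f = f(L/D)·V²/2g = 0.01605·852.0·0.2252 = 3.080 m
Minor: ΣK = 11.7; h_m = ΣK·V²/2g = 2.626 m
Total H_L = 3.080 + 2.626 = 5.706 m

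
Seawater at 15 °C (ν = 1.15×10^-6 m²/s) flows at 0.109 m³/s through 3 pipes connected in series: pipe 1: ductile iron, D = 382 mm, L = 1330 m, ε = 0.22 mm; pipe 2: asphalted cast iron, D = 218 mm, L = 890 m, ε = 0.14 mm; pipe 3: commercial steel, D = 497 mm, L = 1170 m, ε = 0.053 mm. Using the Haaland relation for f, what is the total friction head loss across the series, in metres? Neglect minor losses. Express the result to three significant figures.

Pipe 1: V = 0.9511 m/s, Re = 3.16×10^5, ε/D = 5.76×10^-4, f = 0.01845, h_1 = f(L/D)V²/2g = 2.961 m
Pipe 2: V = 2.920 m/s, Re = 5.54×10^5, ε/D = 6.42×10^-4, f = 0.01836, h_2 = f(L/D)V²/2g = 32.58 m
Pipe 3: V = 0.5619 m/s, Re = 2.43×10^5, ε/D = 1.07×10^-4, f = 0.01576, h_3 = f(L/D)V²/2g = 0.5969 m
Series → Q common, losses add: H = Σh = 36.14 m

H ≈ 36.1 m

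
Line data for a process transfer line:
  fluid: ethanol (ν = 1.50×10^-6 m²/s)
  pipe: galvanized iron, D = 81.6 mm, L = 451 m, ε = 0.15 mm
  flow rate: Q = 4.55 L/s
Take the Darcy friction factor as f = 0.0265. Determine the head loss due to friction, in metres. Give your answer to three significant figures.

h_f ≈ 5.65 m

V = 4Q/(πD²) = 4·0.00455/(π·0.0816²) = 0.8700 m/s
h_f = f(L/D)V²/(2g) = 0.02650·(451/0.0816)·0.8700²/(2·9.81) = 5.651 m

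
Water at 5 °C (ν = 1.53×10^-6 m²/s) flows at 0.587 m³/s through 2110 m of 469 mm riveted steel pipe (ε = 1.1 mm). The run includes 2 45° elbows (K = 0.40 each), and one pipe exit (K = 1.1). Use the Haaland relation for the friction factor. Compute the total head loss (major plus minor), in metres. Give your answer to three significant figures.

H_L ≈ 66.3 m

V = 4Q/(πD²) = 3.398 m/s; V²/2g = 0.5884 m
Re = 1.04×10^6, ε/D = 0.00235 → f = 0.02463 (Haaland)
Major: h_f = f(L/D)·V²/2g = 0.02463·4499·0.5884 = 65.21 m
Minor: ΣK = 1.90; h_m = ΣK·V²/2g = 1.118 m
Total H_L = 65.21 + 1.118 = 66.33 m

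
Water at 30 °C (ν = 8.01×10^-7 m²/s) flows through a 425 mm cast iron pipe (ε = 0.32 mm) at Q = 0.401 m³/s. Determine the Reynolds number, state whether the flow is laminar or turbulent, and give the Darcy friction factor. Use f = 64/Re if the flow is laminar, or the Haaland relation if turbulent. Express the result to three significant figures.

V = 4Q/(πD²) = 2.827 m/s
Re = VD/ν = 2.827·0.425/8.01×10^-7 = 1.50×10^6
Re > 4000 → turbulent; ε/D = 7.53×10^-4
Haaland: f = 0.01860

Re ≈ 1.50×10^6; turbulent; f ≈ 0.0186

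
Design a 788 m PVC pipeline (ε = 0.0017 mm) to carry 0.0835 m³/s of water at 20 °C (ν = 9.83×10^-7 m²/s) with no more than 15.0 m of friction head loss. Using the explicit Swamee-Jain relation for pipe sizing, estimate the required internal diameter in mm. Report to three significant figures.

D ≈ 212 mm

Swamee-Jain (Type III): D = 0.66·[ε^1.25·(LQ²/(gh_f))^4.75 + ν·Q^9.4·(L/(gh_f))^5.2]^0.04
LQ²/(gh_f) = 0.03734; L/(gh_f) = 5.355
Term 1 = ε^1.25·(…)^4.75 = 1.01×10^-14; Term 2 = ν·Q^9.4·(…)^5.2 = 4.43×10^-13
D = 0.66·(1.01×10^-14 + 4.43×10^-13)^0.04 = 0.2117 m = 212 mm
Check: V = 2.37 m/s, Re = 5.11×10^5, f = 0.01317, h_f = 14.1 m ≈ 15.0 m ✓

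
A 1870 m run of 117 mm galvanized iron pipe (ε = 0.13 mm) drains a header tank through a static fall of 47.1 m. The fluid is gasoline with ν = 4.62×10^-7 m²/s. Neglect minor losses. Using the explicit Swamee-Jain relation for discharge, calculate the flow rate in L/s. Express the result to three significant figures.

Swamee-Jain (Type II): Q = -0.965·√(gD⁵h_f/L)·ln[ε/(3.7D) + √(3.17ν²L/(gD³h_f))]
√(gD⁵h_f/L) = √(9.81·0.117⁵·47.1/1870) = 0.002327
ε/(3.7D) = 3.00×10^-4; √(3.17ν²L/(gD³h_f)) = 4.13×10^-5
Q = -0.965·0.002327·ln(3.416×10^-4) = 0.01793 m³/s
Check: V = 1.67 m/s, Re = 4.22×10^5, f = 0.02093, h_f = 47.4 m ≈ 47.1 m ✓

Q ≈ 17.9 L/s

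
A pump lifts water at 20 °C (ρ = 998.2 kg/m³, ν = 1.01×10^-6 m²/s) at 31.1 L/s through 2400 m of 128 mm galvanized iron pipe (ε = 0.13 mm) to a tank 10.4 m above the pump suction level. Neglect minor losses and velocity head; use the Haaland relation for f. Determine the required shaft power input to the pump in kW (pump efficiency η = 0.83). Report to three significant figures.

V = 4Q/(πD²) = 2.417 m/s; Re = 3.06×10^5; ε/D = 0.00102; f = 0.02057
h_f = f(L/D)V²/2g = 114.8 m
Total head H = z + h_f = 10.4 + 114.8 = 125.2 m
P_hyd = ρgQH = 998.2·9.81·0.0311·125.2 = 38.14 kW
P_shaft = P_hyd/η = 38.14/0.83 = 45.95 kW

P_shaft ≈ 46.0 kW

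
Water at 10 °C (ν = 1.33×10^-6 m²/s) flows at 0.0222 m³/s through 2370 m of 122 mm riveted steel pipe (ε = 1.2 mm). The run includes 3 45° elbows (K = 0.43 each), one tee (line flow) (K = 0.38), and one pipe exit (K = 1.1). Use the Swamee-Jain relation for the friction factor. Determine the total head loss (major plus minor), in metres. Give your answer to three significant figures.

V = 4Q/(πD²) = 1.899 m/s; V²/2g = 0.1838 m
Re = 1.74×10^5, ε/D = 0.00984 → f = 0.03821 (Swamee-Jain)
Major: h_f = f(L/D)·V²/2g = 0.03821·19426·0.1838 = 136.5 m
Minor: ΣK = 2.77; h_m = ΣK·V²/2g = 0.5092 m
Total H_L = 136.5 + 0.5092 = 137.0 m

H_L ≈ 137 m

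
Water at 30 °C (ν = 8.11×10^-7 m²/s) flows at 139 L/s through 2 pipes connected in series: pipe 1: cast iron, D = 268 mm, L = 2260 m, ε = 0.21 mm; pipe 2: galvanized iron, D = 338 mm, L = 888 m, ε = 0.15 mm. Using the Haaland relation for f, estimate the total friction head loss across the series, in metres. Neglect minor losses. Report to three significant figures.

H ≈ 54.9 m

Pipe 1: V = 2.464 m/s, Re = 8.14×10^5, ε/D = 7.84×10^-4, f = 0.01894, h_1 = f(L/D)V²/2g = 49.44 m
Pipe 2: V = 1.549 m/s, Re = 6.46×10^5, ε/D = 4.44×10^-4, f = 0.01702, h_2 = f(L/D)V²/2g = 5.469 m
Series → Q common, losses add: H = Σh = 54.91 m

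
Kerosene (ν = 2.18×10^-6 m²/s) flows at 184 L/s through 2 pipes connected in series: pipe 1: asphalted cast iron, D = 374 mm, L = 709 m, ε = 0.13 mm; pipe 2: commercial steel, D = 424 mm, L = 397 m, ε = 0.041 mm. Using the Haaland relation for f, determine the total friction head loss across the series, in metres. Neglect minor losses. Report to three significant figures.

Pipe 1: V = 1.675 m/s, Re = 2.87×10^5, ε/D = 3.48×10^-4, f = 0.01719, h_1 = f(L/D)V²/2g = 4.659 m
Pipe 2: V = 1.303 m/s, Re = 2.53×10^5, ε/D = 9.67×10^-5, f = 0.01558, h_2 = f(L/D)V²/2g = 1.263 m
Series → Q common, losses add: H = Σh = 5.922 m

H ≈ 5.92 m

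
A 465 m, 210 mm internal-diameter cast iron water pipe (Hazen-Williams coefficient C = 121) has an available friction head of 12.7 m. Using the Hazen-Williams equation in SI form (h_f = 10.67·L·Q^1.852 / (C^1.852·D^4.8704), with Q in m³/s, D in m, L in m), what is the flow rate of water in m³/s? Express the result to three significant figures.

Rearranging: Q = [h_f·C^1.852·D^4.8704 / (10.67·L)]^(1/1.852)
Q = [12.7·121^1.852·0.210^4.8704 / (10.67·465)]^0.540 = 0.07960 m³/s

Q ≈ 0.0796 m³/s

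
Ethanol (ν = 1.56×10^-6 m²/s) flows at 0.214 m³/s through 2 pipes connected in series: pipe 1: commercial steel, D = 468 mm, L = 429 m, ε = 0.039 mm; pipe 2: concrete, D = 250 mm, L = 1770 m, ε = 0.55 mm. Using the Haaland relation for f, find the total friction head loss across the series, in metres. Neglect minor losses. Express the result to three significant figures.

H ≈ 168 m

Pipe 1: V = 1.244 m/s, Re = 3.73×10^5, ε/D = 8.33×10^-5, f = 0.01462, h_1 = f(L/D)V²/2g = 1.057 m
Pipe 2: V = 4.360 m/s, Re = 6.99×10^5, ε/D = 0.00220, f = 0.02429, h_2 = f(L/D)V²/2g = 166.6 m
Series → Q common, losses add: H = Σh = 167.7 m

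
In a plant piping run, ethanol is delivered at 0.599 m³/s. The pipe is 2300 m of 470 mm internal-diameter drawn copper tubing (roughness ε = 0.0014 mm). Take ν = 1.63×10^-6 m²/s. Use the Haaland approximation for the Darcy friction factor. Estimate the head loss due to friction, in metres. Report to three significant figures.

h_f ≈ 34.6 m

V = 4Q/(πD²) = 4·0.599/(π·0.470²) = 3.453 m/s
Re = VD/ν = 3.453·0.470/1.63×10^-6 = 9.96×10^5 → turbulent
ε/D = 0.0014/470 = 2.98×10^-6
Haaland: f = 0.01164
h_f = f(L/D)V²/(2g) = 0.01164·(2300/0.470)·3.453²/(2·9.81) = 34.62 m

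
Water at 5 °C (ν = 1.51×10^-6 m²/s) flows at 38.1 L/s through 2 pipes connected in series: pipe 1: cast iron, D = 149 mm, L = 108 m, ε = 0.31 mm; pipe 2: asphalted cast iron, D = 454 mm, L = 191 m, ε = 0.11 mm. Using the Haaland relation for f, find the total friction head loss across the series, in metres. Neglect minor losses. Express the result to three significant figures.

Pipe 1: V = 2.185 m/s, Re = 2.16×10^5, ε/D = 0.00208, f = 0.02443, h_1 = f(L/D)V²/2g = 4.309 m
Pipe 2: V = 0.2354 m/s, Re = 7.08×10^4, ε/D = 2.42×10^-4, f = 0.02008, h_2 = f(L/D)V²/2g = 0.02386 m
Series → Q common, losses add: H = Σh = 4.332 m

H ≈ 4.33 m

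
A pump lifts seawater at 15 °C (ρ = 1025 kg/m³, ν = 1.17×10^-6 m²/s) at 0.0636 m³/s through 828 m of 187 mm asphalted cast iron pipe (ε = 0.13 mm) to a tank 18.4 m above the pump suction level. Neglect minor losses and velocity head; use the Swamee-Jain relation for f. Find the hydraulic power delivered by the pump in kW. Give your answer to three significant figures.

P_hyd ≈ 26.6 kW

V = 4Q/(πD²) = 2.316 m/s; Re = 3.70×10^5; ε/D = 6.95×10^-4; f = 0.01915
h_f = f(L/D)V²/2g = 23.18 m
Total head H = z + h_f = 18.4 + 23.18 = 41.58 m
P_hyd = ρgQH = 1025·9.81·0.0636·41.58 = 26.59 kW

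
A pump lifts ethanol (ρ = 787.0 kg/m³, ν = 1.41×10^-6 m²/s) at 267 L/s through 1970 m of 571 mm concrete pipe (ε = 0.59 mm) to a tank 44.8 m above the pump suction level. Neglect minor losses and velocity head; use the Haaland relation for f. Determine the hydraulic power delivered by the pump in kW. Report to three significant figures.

P_hyd ≈ 100 kW

V = 4Q/(πD²) = 1.043 m/s; Re = 4.22×10^5; ε/D = 0.00103; f = 0.02043
h_f = f(L/D)V²/2g = 3.906 m
Total head H = z + h_f = 44.8 + 3.906 = 48.71 m
P_hyd = ρgQH = 787.0·9.81·0.267·48.71 = 100.4 kW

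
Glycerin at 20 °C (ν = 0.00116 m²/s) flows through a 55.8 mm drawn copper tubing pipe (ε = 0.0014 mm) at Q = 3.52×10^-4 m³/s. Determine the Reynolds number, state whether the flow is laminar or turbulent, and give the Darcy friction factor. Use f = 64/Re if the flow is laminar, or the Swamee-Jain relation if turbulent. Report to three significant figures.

Re ≈ 6.92; laminar; f = 64/Re ≈ 9.24

V = 4Q/(πD²) = 0.1439 m/s
Re = VD/ν = 0.1439·0.0558/0.00116 = 6.92
Re < 2300 → laminar → f = 64/Re = 9.243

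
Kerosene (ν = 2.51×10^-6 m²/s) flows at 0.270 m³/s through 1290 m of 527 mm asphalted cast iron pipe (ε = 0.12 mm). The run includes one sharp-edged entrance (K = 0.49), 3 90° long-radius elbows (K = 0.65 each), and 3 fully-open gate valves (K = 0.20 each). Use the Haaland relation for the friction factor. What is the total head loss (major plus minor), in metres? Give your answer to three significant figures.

V = 4Q/(πD²) = 1.238 m/s; V²/2g = 0.07809 m
Re = 2.60×10^5, ε/D = 2.28×10^-4 → f = 0.01653 (Haaland)
Major: h_f = f(L/D)·V²/2g = 0.01653·2448·0.07809 = 3.160 m
Minor: ΣK = 3.04; h_m = ΣK·V²/2g = 0.2374 m
Total H_L = 3.160 + 0.2374 = 3.397 m

H_L ≈ 3.40 m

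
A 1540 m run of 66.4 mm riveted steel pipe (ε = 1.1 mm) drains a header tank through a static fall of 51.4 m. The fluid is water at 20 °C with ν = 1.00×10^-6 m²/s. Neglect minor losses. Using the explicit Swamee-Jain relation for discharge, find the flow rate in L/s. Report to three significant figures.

Swamee-Jain (Type II): Q = -0.965·√(gD⁵h_f/L)·ln[ε/(3.7D) + √(3.17ν²L/(gD³h_f))]
√(gD⁵h_f/L) = √(9.81·0.0664⁵·51.4/1540) = 6.501×10^-4
ε/(3.7D) = 0.00448; √(3.17ν²L/(gD³h_f)) = 1.82×10^-4
Q = -0.965·6.501×10^-4·ln(0.004659) = 0.003368 m³/s
Check: V = 0.973 m/s, Re = 6.46×10^4, f = 0.04630, h_f = 51.8 m ≈ 51.4 m ✓

Q ≈ 3.37 L/s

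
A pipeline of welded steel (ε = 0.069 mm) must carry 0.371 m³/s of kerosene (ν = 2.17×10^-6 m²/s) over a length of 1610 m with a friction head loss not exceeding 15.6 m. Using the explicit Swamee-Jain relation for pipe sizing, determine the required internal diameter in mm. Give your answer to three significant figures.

Swamee-Jain (Type III): D = 0.66·[ε^1.25·(LQ²/(gh_f))^4.75 + ν·Q^9.4·(L/(gh_f))^5.2]^0.04
LQ²/(gh_f) = 1.448; L/(gh_f) = 10.52
Term 1 = ε^1.25·(…)^4.75 = 3.65×10^-5; Term 2 = ν·Q^9.4·(…)^5.2 = 4.01×10^-5
D = 0.66·(3.65×10^-5 + 4.01×10^-5)^0.04 = 0.4518 m = 452 mm
Check: V = 2.31 m/s, Re = 4.82×10^5, f = 0.01510, h_f = 14.7 m ≈ 15.6 m ✓

D ≈ 452 mm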